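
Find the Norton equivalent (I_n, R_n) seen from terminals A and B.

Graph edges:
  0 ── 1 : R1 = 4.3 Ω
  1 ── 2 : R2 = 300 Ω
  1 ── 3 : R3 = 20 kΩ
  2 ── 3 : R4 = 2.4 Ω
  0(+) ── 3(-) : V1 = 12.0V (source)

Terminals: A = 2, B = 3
Find the Thévenin equivalent first; then I_n = V_th/R_th and R_n = R_th.
Step 1 — V_th is the open-circuit voltage V_A - V_B (nothing connected across the terminals).
Nodal analysis, taking node 3 as the 0 V reference.
Source V1 fixes V_0 = 12 V.
KCL at each unknown node (sum of currents leaving = 0; resistances in Ω):
  Node 1: (V_1 - 12)/4.3 + (V_1 - V_2)/300 + (V_1 - 0)/20000 = 0
  Node 2: (V_2 - V_1)/300 + (V_2 - 0)/2.4 = 0
Collecting terms (coefficients in siemens):
  0.2359·V_1 - 0.003333·V_2 = 2.791
  0.42·V_2 - 0.003333·V_1 = 0
Determinant D = (0.2359)(0.42) - (-0.003333)(-0.003333) = 0.09908
V_1 = [(2.791)(0.42) - (-0.003333)(0)]/D = 11.83 V
V_2 = [(0.2359)(0) - (2.791)(-0.003333)]/D = 0.09388 V
V_th = V_2 - V_3 = 0.09388 - 0 = 0.09388 V
Step 2 — R_th: zero the source — replace V1 by a short circuit (node 3 merges into node 0) — and find the resistance seen between A (node 2) and B (node 0).
Reduce the network between node 2 (A) and node 0 (B) by series/parallel combination:
  Rp1 = R1 ‖ R3 (parallel, both between nodes 0 and 1) = 1/(1/4.3 + 1/20000) = 4.299 Ω
  Rs1 = R2 + Rp1 (series, joined only at node 1) = 300 + 4.299 = 304.3 Ω
  Rp2 = R4 ‖ Rs1 (parallel, both between nodes 0 and 2) = 1/(1/2.4 + 1/304.3) = 2.381 Ω
R_th = 2.381 Ω
I_n = V_th/R_th = 0.09388/2.381 = 0.03943 A, and R_n = R_th = 2.381 Ω

Final answer: I_n = 0.03943 A, R_n = 2.381 Ω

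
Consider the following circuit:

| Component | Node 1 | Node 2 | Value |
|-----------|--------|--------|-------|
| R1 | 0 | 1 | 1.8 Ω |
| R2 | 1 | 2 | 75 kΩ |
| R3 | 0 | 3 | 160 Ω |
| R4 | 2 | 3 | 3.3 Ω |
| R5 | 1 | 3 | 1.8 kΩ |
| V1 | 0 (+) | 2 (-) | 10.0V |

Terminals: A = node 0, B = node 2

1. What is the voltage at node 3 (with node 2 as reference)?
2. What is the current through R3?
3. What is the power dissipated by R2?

Nodal analysis, taking node 2 as the 0 V reference.
Source V1 fixes V_0 = 10 V.
KCL at each unknown node (sum of currents leaving = 0; resistances in Ω):
  Node 1: (V_1 - 10)/1.8 + (V_1 - 0)/75000 + (V_1 - V_3)/1800 = 0
  Node 3: (V_3 - 10)/160 + (V_3 - 0)/3.3 + (V_3 - V_1)/1800 = 0
Collecting terms (coefficients in siemens):
  0.5561·V_1 - 0.0005556·V_3 = 5.556
  0.3098·V_3 - 0.0005556·V_1 = 0.0625
Determinant D = (0.5561)(0.3098) - (-0.0005556)(-0.0005556) = 0.1723
V_1 = [(5.556)(0.3098) - (-0.0005556)(0.0625)]/D = 9.99 V
V_3 = [(0.5561)(0.0625) - (5.556)(-0.0005556)]/D = 0.2196 V
Part 1:
  Read off the nodal solution: V_3 = 0.2196 V
Part 2:
  I_R3 = (V_0 - V_3)/R3 = (10 - 0.2196)/160 = 0.06113 A
  Magnitude: I_R3 = 0.06113 A
Part 3:
  I_R2 = (V_1 - V_2)/R2 = (9.99 - 0)/75000 = 0.0001332 A
  P_R2 = I_R2² × R2 = (0.0001332)² × 75000 = 0.001331 W

Final answers:
1. V_3 = 0.2196 V
2. I_R3 = 0.06113 A
3. P_R2 = 0.001331 W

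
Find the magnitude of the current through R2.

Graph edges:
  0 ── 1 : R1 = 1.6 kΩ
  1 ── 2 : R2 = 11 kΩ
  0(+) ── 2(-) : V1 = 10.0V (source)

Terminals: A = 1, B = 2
Nodal analysis, taking node 2 as the 0 V reference.
Source V1 fixes V_0 = 10 V.
KCL at each unknown node (sum of currents leaving = 0; resistances in Ω):
  Node 1: (V_1 - 10)/1600 + (V_1 - 0)/11000 = 0
Collecting terms: 0.0007159 × V_1 = 0.00625  =>  V_1 = 8.73 V
I_R2 = (V_1 - V_2)/R2 = (8.73 - 0)/11000 = 0.0007937 A
|I_R2| = 0.0007937 A

Final answer: |I_R2| = 0.0007937 A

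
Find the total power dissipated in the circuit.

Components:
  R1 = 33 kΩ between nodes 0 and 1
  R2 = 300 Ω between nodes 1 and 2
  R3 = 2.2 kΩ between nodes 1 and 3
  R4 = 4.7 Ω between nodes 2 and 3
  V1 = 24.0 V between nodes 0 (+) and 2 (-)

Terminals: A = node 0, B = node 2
Nodal analysis, taking node 2 as the 0 V reference.
Source V1 fixes V_0 = 24 V.
KCL at each unknown node (sum of currents leaving = 0; resistances in Ω):
  Node 1: (V_1 - 24)/33000 + (V_1 - 0)/300 + (V_1 - V_3)/2200 = 0
  Node 3: (V_3 - V_1)/2200 + (V_3 - 0)/4.7 = 0
Collecting terms (coefficients in siemens):
  0.003818·V_1 - 0.0004545·V_3 = 0.0007273
  0.2132·V_3 - 0.0004545·V_1 = 0
Determinant D = (0.003818)(0.2132) - (-0.0004545)(-0.0004545) = 0.0008139
V_1 = [(0.0007273)(0.2132) - (-0.0004545)(0)]/D = 0.1905 V
V_3 = [(0.003818)(0) - (0.0007273)(-0.0004545)]/D = 0.0004062 V
Power in each resistor, P = (ΔV)²/R:
  P_R1 = (24 - 0.1905)²/33000 = 0.01718 W
  P_R2 = (0.1905 - 0)²/300 = 0.000121 W
  P_R3 = (0.1905 - 0.0004062)²/2200 = 0.00001643 W
  P_R4 = (0 - 0.0004062)²/4.7 = 0.0000000351 W
P_total = P_R1 + P_R2 + P_R3 + P_R4 = 0.01732 W

Final answer: 0.01732 W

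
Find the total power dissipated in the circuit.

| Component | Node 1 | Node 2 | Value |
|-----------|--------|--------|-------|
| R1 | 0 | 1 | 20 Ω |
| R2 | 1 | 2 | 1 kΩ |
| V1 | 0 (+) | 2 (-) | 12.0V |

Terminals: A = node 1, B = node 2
Nodal analysis, taking node 2 as the 0 V reference.
Source V1 fixes V_0 = 12 V.
KCL at each unknown node (sum of currents leaving = 0; resistances in Ω):
  Node 1: (V_1 - 12)/20 + (V_1 - 0)/1000 = 0
Collecting terms: 0.051 × V_1 = 0.6  =>  V_1 = 11.76 V
Power in each resistor, P = (ΔV)²/R:
  P_R1 = (12 - 11.76)²/20 = 0.002768 W
  P_R2 = (11.76 - 0)²/1000 = 0.1384 W
P_total = P_R1 + P_R2 = 0.1412 W

Final answer: 0.1412 W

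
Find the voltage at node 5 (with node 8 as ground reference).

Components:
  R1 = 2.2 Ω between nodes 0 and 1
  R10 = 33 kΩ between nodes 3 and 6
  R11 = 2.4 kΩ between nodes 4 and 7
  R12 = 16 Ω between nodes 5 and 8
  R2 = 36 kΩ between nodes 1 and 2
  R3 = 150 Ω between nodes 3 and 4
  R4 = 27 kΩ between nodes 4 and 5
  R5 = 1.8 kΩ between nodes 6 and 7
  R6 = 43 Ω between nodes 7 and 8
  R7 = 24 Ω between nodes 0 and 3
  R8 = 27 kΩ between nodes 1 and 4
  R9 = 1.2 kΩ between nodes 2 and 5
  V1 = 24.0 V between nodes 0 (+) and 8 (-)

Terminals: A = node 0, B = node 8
Nodal analysis, taking node 8 as the 0 V reference.
Source V1 fixes V_0 = 24 V.
KCL at each unknown node (sum of currents leaving = 0; resistances in Ω):
  Node 1: (V_1 - 24)/2.2 + (V_1 - V_2)/36000 + (V_1 - V_4)/27000 = 0
  Node 2: (V_2 - V_1)/36000 + (V_2 - V_5)/1200 = 0
  Node 3: (V_3 - V_4)/150 + (V_3 - 24)/24 + (V_3 - V_6)/33000 = 0
  Node 4: (V_4 - V_3)/150 + (V_4 - V_5)/27000 + (V_4 - V_1)/27000 + (V_4 - V_7)/2400 = 0
  Node 5: (V_5 - V_4)/27000 + (V_5 - V_2)/1200 + (V_5 - 0)/16 = 0
  Node 6: (V_6 - V_7)/1800 + (V_6 - V_3)/33000 = 0
  Node 7: (V_7 - V_6)/1800 + (V_7 - 0)/43 + (V_7 - V_4)/2400 = 0
Collecting terms (coefficients in siemens):
  0.4546·V_1 - 0.00002778·V_2 - 0.00003704·V_4 = 10.91
  0.0008611·V_2 - 0.00002778·V_1 - 0.0008333·V_5 = 0
  0.04836·V_3 - 0.006667·V_4 - 0.0000303·V_6 = 1
  0.007157·V_4 - 0.00003704·V_1 - 0.006667·V_3 - 0.00003704·V_5 - 0.0004167·V_7 = 0
  0.06337·V_5 - 0.0008333·V_2 - 0.00003704·V_4 = 0
  0.0005859·V_6 - 0.0000303·V_3 - 0.0005556·V_7 = 0
  0.02423·V_7 - 0.0004167·V_4 - 0.0005556·V_6 = 0
Solving these 7 simultaneous equations (Gaussian elimination) gives:
  V_1 = 24 V, V_2 = 0.7969 V, V_3 = 23.75 V, V_4 = 22.27 V
  V_5 = 0.02349 V, V_6 = 1.627 V, V_7 = 0.4203 V
The requested potential is V_5 = 0.02349 V.

Final answer: V_5 = 0.02349 V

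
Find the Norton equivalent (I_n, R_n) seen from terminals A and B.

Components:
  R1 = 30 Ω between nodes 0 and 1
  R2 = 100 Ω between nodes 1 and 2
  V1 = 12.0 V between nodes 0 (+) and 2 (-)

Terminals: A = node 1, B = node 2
Find the Thévenin equivalent first; then I_n = V_th/R_th and R_n = R_th.
Step 1 — V_th is the open-circuit voltage V_A - V_B (nothing connected across the terminals).
Nodal analysis, taking node 2 as the 0 V reference.
Source V1 fixes V_0 = 12 V.
KCL at each unknown node (sum of currents leaving = 0; resistances in Ω):
  Node 1: (V_1 - 12)/30 + (V_1 - 0)/100 = 0
Collecting terms: 0.04333 × V_1 = 0.4  =>  V_1 = 9.231 V
V_th = V_1 - V_2 = 9.231 - 0 = 9.231 V
Step 2 — R_th: zero the source — replace V1 by a short circuit (node 2 merges into node 0) — and find the resistance seen between A (node 1) and B (node 0).
Reduce the network between node 1 (A) and node 0 (B) by series/parallel combination:
  Rp1 = R1 ‖ R2 (parallel, both between nodes 0 and 1) = 1/(1/30 + 1/100) = 23.08 Ω
R_th = 23.08 Ω
I_n = V_th/R_th = 9.231/23.08 = 0.4 A, and R_n = R_th = 23.08 Ω

Final answer: I_n = 0.4 A, R_n = 23.08 Ω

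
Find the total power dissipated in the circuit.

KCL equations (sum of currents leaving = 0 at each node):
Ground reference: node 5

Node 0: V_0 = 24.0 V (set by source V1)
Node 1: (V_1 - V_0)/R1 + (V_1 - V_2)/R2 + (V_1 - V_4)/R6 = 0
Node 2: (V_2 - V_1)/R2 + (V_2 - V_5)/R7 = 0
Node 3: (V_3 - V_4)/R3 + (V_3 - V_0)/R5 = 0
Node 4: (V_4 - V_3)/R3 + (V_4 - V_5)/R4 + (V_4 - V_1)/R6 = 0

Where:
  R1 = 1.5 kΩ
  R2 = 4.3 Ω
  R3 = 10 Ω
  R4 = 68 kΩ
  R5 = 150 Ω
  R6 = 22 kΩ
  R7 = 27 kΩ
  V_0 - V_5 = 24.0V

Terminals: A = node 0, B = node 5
Nodal analysis, taking node 5 as the 0 V reference.
Source V1 fixes V_0 = 24 V.
KCL at each unknown node (sum of currents leaving = 0; resistances in Ω):
  Node 1: (V_1 - 24)/1500 + (V_1 - V_2)/4.3 + (V_1 - V_4)/22000 = 0
  Node 2: (V_2 - V_1)/4.3 + (V_2 - 0)/27000 = 0
  Node 3: (V_3 - V_4)/10 + (V_3 - 24)/150 = 0
  Node 4: (V_4 - V_3)/10 + (V_4 - 0)/68000 + (V_4 - V_1)/22000 = 0
Collecting terms (coefficients in siemens):
  0.2333·V_1 - 0.2326·V_2 - 0.00004545·V_4 = 0.016
  0.2326·V_2 - 0.2326·V_1 = 0
  0.1067·V_3 - 0.1·V_4 = 0.16
  0.1001·V_4 - 0.00004545·V_1 - 0.1·V_3 = 0
Solving these 4 simultaneous equations (Gaussian elimination) gives:
  V_1 = 22.81 V, V_2 = 22.81 V, V_3 = 23.94 V, V_4 = 23.94 V
Power in each resistor, P = (ΔV)²/R:
  P_R1 = (24 - 22.81)²/1500 = 0.0009445 W
  P_R2 = (22.81 - 22.81)²/4.3 = 0.000003068 W
  P_R3 = (23.94 - 23.94)²/10 = 0.000001625 W
  P_R4 = (23.94 - 0)²/68000 = 0.008425 W
  P_R5 = (24 - 23.94)²/150 = 0.00002438 W
  P_R6 = (22.81 - 23.94)²/22000 = 0.0000576 W
  P_R7 = (22.81 - 0)²/27000 = 0.01926 W
P_total = P_R1 + P_R2 + P_R3 + P_R4 + P_R5 + P_R6 + P_R7 = 0.02872 W

Final answer: 0.02872 W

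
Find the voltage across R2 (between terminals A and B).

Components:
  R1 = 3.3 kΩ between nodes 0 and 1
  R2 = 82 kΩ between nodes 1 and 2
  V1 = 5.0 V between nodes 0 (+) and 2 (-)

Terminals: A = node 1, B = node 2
R1 and R2 are in series across V1 (node 0 → node 1 → node 2), and the output A–B is taken across R2, so this is a voltage divider.
Series current: I = V1/(R1 + R2) = 5/(3300 + 82000) = 5/85300 = 0.00005862 A
V_R2 = I × R2 = V1 × R2/(R1 + R2) = 5 × 82000/85300 = 4.807 V

Final answer: 4.807 V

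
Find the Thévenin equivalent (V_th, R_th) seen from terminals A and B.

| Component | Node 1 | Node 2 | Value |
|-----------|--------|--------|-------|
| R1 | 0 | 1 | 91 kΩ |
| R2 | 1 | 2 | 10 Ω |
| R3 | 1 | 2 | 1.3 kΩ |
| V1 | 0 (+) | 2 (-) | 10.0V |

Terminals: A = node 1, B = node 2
Step 1 — V_th is the open-circuit voltage V_A - V_B (nothing connected across the terminals).
Nodal analysis, taking node 2 as the 0 V reference.
Source V1 fixes V_0 = 10 V.
KCL at each unknown node (sum of currents leaving = 0; resistances in Ω):
  Node 1: (V_1 - 10)/91000 + (V_1 - 0)/10 + (V_1 - 0)/1300 = 0
Collecting terms: 0.1008 × V_1 = 0.0001099  =>  V_1 = 0.00109 V
V_th = V_1 - V_2 = 0.00109 - 0 = 0.00109 V
Step 2 — R_th: zero the source — replace V1 by a short circuit (node 2 merges into node 0) — and find the resistance seen between A (node 1) and B (node 0).
Reduce the network between node 1 (A) and node 0 (B) by series/parallel combination:
  Rp1 = R1 ‖ R2 ‖ R3 (parallel, all between nodes 0 and 1) = 1/(1/91000 + 1/10 + 1/1300) = 9.923 Ω
R_th = 9.923 Ω

Final answer: V_th = 0.00109 V, R_th = 9.923 Ω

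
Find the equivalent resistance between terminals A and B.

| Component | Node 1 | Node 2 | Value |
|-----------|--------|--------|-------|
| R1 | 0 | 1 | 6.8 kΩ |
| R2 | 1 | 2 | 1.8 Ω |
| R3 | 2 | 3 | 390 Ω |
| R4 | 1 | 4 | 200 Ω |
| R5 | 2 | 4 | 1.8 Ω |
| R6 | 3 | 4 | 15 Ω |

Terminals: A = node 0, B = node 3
The network is not a plain series/parallel combination. Inject a 1 A test current into terminal A (node 0) and return it from terminal B (node 3); then R_eq = V_A / (1 A).
Nodal analysis, taking node 3 as the 0 V reference.
Current source I_test pushes 1 A into node 0 and draws it out of node 3.
KCL at each unknown node (sum of currents leaving = 0; resistances in Ω):
  Node 0: (V_0 - V_1)/6800 - 1 = 0
  Node 1: (V_1 - V_0)/6800 + (V_1 - V_2)/1.8 + (V_1 - V_4)/200 = 0
  Node 2: (V_2 - V_1)/1.8 + (V_2 - 0)/390 + (V_2 - V_4)/1.8 = 0
  Node 4: (V_4 - V_1)/200 + (V_4 - V_2)/1.8 + (V_4 - 0)/15 = 0
Collecting terms (coefficients in siemens):
  0.0001471·V_0 - 0.0001471·V_1 = 1
  0.5607·V_1 - 0.0001471·V_0 - 0.5556·V_2 - 0.005·V_4 = 0
  1.114·V_2 - 0.5556·V_1 - 0.5556·V_4 = 0
  0.6272·V_4 - 0.005·V_1 - 0.5556·V_2 = 0
Solving these 4 simultaneous equations (Gaussian elimination) gives:
  V_0 = 6818 V, V_1 = 17.85 V, V_2 = 16.08 V, V_4 = 14.38 V
R_eq = V_0 / 1 A = 6818 Ω = 6.818 kΩ

Final answer: 6.818 kΩ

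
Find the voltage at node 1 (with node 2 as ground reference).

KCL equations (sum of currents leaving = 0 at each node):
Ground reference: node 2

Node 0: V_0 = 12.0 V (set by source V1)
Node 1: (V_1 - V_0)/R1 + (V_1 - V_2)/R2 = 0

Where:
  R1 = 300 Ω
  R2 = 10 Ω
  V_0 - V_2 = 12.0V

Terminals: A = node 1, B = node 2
Nodal analysis, taking node 2 as the 0 V reference.
Source V1 fixes V_0 = 12 V.
KCL at each unknown node (sum of currents leaving = 0; resistances in Ω):
  Node 1: (V_1 - 12)/300 + (V_1 - 0)/10 = 0
Collecting terms: 0.1033 × V_1 = 0.04  =>  V_1 = 0.3871 V
The requested potential is V_1 = 0.3871 V.

Final answer: V_1 = 0.3871 V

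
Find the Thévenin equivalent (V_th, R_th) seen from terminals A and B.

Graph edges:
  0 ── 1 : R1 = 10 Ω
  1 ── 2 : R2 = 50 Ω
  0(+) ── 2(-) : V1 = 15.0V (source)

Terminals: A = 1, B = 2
Step 1 — V_th is the open-circuit voltage V_A - V_B (nothing connected across the terminals).
Nodal analysis, taking node 2 as the 0 V reference.
Source V1 fixes V_0 = 15 V.
KCL at each unknown node (sum of currents leaving = 0; resistances in Ω):
  Node 1: (V_1 - 15)/10 + (V_1 - 0)/50 = 0
Collecting terms: 0.12 × V_1 = 1.5  =>  V_1 = 12.5 V
V_th = V_1 - V_2 = 12.5 - 0 = 12.5 V
Step 2 — R_th: zero the source — replace V1 by a short circuit (node 2 merges into node 0) — and find the resistance seen between A (node 1) and B (node 0).
Reduce the network between node 1 (A) and node 0 (B) by series/parallel combination:
  Rp1 = R1 ‖ R2 (parallel, both between nodes 0 and 1) = 1/(1/10 + 1/50) = 8.333 Ω
R_th = 8.333 Ω

Final answer: V_th = 12.5 V, R_th = 8.333 Ω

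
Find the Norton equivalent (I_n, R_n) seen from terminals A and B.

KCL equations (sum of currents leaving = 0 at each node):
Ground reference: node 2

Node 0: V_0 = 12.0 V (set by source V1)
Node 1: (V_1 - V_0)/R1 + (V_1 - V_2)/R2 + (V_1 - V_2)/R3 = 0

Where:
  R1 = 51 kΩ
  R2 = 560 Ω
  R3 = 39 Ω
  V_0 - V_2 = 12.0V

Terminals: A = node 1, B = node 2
Find the Thévenin equivalent first; then I_n = V_th/R_th and R_n = R_th.
Step 1 — V_th is the open-circuit voltage V_A - V_B (nothing connected across the terminals).
Nodal analysis, taking node 2 as the 0 V reference.
Source V1 fixes V_0 = 12 V.
KCL at each unknown node (sum of currents leaving = 0; resistances in Ω):
  Node 1: (V_1 - 12)/51000 + (V_1 - 0)/560 + (V_1 - 0)/39 = 0
Collecting terms: 0.02745 × V_1 = 0.0002353  =>  V_1 = 0.008573 V
V_th = V_1 - V_2 = 0.008573 - 0 = 0.008573 V
Step 2 — R_th: zero the source — replace V1 by a short circuit (node 2 merges into node 0) — and find the resistance seen between A (node 1) and B (node 0).
Reduce the network between node 1 (A) and node 0 (B) by series/parallel combination:
  Rp1 = R1 ‖ R2 ‖ R3 (parallel, all between nodes 0 and 1) = 1/(1/51000 + 1/560 + 1/39) = 36.43 Ω
R_th = 36.43 Ω
I_n = V_th/R_th = 0.008573/36.43 = 0.0002353 A, and R_n = R_th = 36.43 Ω

Final answer: I_n = 0.0002353 A, R_n = 36.43 Ω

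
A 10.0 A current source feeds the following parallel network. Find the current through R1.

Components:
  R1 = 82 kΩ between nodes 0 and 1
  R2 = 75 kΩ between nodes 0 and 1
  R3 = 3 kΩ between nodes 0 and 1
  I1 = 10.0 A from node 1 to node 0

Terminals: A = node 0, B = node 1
All resistors sit directly between nodes 0 and 1, so they are in parallel and share one voltage V; the full source current 10 A splits among them.
1/R_par = 1/82000 + 1/75000 + 1/3000 = 0.0003589 S  =>  R_par = 2787 Ω
V = I × R_par = 10 × 2787 = 27870 V
I_R1 = V/R1 = 27870/82000 = 0.3398 A

Final answer: 0.3398 A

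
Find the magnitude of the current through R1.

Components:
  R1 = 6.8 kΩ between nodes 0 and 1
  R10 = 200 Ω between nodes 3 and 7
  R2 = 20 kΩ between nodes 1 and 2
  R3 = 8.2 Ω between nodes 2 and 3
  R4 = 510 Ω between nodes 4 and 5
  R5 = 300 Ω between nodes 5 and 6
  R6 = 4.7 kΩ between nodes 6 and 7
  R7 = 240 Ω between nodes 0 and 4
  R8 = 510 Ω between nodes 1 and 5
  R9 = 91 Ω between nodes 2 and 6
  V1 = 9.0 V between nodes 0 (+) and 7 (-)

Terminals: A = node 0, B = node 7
Nodal analysis, taking node 7 as the 0 V reference.
Source V1 fixes V_0 = 9 V.
KCL at each unknown node (sum of currents leaving = 0; resistances in Ω):
  Node 1: (V_1 - 9)/6800 + (V_1 - V_2)/20000 + (V_1 - V_5)/510 = 0
  Node 2: (V_2 - V_1)/20000 + (V_2 - V_3)/8.2 + (V_2 - V_6)/91 = 0
  Node 3: (V_3 - V_2)/8.2 + (V_3 - 0)/200 = 0
  Node 4: (V_4 - V_5)/510 + (V_4 - 9)/240 = 0
  Node 5: (V_5 - V_4)/510 + (V_5 - V_6)/300 + (V_5 - V_1)/510 = 0
  Node 6: (V_6 - V_5)/300 + (V_6 - 0)/4700 + (V_6 - V_2)/91 = 0
Collecting terms (coefficients in siemens):
  0.002158·V_1 - 0.00005·V_2 - 0.001961·V_5 = 0.001324
  0.133·V_2 - 0.00005·V_1 - 0.122·V_3 - 0.01099·V_6 = 0
  0.127·V_3 - 0.122·V_2 = 0
  0.006127·V_4 - 0.001961·V_5 = 0.0375
  0.007255·V_5 - 0.001961·V_1 - 0.001961·V_4 - 0.003333·V_6 = 0
  0.01454·V_6 - 0.01099·V_2 - 0.003333·V_5 = 0
Solving these 6 simultaneous equations (Gaussian elimination) gives:
  V_1 = 4.389 V, V_2 = 1.407 V, V_3 = 1.352 V, V_4 = 7.438 V
  V_5 = 4.119 V, V_6 = 2.008 V
I_R1 = (V_0 - V_1)/R1 = (9 - 4.389)/6800 = 0.0006781 A
|I_R1| = 0.0006781 A

Final answer: |I_R1| = 0.0006781 A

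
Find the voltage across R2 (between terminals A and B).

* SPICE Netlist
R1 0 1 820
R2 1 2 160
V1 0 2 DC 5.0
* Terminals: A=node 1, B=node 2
R1 and R2 are in series across V1 (node 0 → node 1 → node 2), and the output A–B is taken across R2, so this is a voltage divider.
Series current: I = V1/(R1 + R2) = 5/(820 + 160) = 5/980 = 0.005102 A
V_R2 = I × R2 = V1 × R2/(R1 + R2) = 5 × 160/980 = 0.8163 V

Final answer: 0.8163 V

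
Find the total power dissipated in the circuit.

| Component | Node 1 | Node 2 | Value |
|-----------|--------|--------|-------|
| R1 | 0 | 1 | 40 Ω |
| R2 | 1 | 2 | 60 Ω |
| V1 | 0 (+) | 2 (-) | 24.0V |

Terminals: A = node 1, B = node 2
Nodal analysis, taking node 2 as the 0 V reference.
Source V1 fixes V_0 = 24 V.
KCL at each unknown node (sum of currents leaving = 0; resistances in Ω):
  Node 1: (V_1 - 24)/40 + (V_1 - 0)/60 = 0
Collecting terms: 0.04167 × V_1 = 0.6  =>  V_1 = 14.4 V
Power in each resistor, P = (ΔV)²/R:
  P_R1 = (24 - 14.4)²/40 = 2.304 W
  P_R2 = (14.4 - 0)²/60 = 3.456 W
P_total = P_R1 + P_R2 = 5.76 W

Final answer: 5.76 W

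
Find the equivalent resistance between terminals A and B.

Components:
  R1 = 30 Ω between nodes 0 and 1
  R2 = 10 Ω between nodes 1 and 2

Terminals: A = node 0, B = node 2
Reduce the network between node 0 (A) and node 2 (B) by series/parallel combination:
  Rs1 = R1 + R2 (series, joined only at node 1) = 30 + 10 = 40 Ω
R_eq = 40 Ω

Final answer: 40 Ω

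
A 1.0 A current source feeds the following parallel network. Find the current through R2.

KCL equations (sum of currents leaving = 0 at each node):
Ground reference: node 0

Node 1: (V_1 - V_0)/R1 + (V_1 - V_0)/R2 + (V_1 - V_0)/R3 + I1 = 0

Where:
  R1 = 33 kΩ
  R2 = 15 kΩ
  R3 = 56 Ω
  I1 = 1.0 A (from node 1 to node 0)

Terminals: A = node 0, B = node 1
All resistors sit directly between nodes 0 and 1, so they are in parallel and share one voltage V; the full source current 1 A splits among them.
1/R_par = 1/33000 + 1/15000 + 1/56 = 0.01795 S  =>  R_par = 55.7 Ω
V = I × R_par = 1 × 55.7 = 55.7 V
I_R2 = V/R2 = 55.7/15000 = 0.003713 A

Final answer: 0.003713 A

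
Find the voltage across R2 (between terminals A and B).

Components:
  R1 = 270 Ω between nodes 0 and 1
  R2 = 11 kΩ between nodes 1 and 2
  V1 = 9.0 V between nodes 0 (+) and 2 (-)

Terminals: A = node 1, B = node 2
R1 and R2 are in series across V1 (node 0 → node 1 → node 2), and the output A–B is taken across R2, so this is a voltage divider.
Series current: I = V1/(R1 + R2) = 9/(270 + 11000) = 9/11270 = 0.0007986 A
V_R2 = I × R2 = V1 × R2/(R1 + R2) = 9 × 11000/11270 = 8.784 V

Final answer: 8.784 V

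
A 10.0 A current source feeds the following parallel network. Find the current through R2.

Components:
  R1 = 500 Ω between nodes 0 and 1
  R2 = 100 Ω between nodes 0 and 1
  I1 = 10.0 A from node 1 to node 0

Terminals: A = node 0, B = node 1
All resistors sit directly between nodes 0 and 1, so they are in parallel and share one voltage V; the full source current 10 A splits among them.
1/R_par = 1/500 + 1/100 = 0.012 S  =>  R_par = 83.33 Ω
V = I × R_par = 10 × 83.33 = 833.3 V
I_R2 = V/R2 = 833.3/100 = 8.333 A

Final answer: 8.333 A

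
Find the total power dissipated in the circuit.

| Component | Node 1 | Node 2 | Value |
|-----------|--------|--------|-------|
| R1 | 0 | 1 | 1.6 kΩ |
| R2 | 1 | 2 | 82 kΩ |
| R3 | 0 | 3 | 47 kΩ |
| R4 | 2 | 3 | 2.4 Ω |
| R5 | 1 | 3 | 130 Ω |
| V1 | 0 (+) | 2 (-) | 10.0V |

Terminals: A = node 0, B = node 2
Nodal analysis, taking node 2 as the 0 V reference.
Source V1 fixes V_0 = 10 V.
KCL at each unknown node (sum of currents leaving = 0; resistances in Ω):
  Node 1: (V_1 - 10)/1600 + (V_1 - 0)/82000 + (V_1 - V_3)/130 = 0
  Node 3: (V_3 - 10)/47000 + (V_3 - 0)/2.4 + (V_3 - V_1)/130 = 0
Collecting terms (coefficients in siemens):
  0.00833·V_1 - 0.007692·V_3 = 0.00625
  0.4244·V_3 - 0.007692·V_1 = 0.0002128
Determinant D = (0.00833)(0.4244) - (-0.007692)(-0.007692) = 0.003476
V_1 = [(0.00625)(0.4244) - (-0.007692)(0.0002128)]/D = 0.7636 V
V_3 = [(0.00833)(0.0002128) - (0.00625)(-0.007692)]/D = 0.01434 V
Power in each resistor, P = (ΔV)²/R:
  P_R1 = (10 - 0.7636)²/1600 = 0.05332 W
  P_R2 = (0.7636 - 0)²/82000 = 0.000007111 W
  P_R3 = (10 - 0.01434)²/47000 = 0.002122 W
  P_R4 = (0 - 0.01434)²/2.4 = 0.00008571 W
  P_R5 = (0.7636 - 0.01434)²/130 = 0.004318 W
P_total = P_R1 + P_R2 + P_R3 + P_R4 + P_R5 = 0.05985 W

Final answer: 0.05985 W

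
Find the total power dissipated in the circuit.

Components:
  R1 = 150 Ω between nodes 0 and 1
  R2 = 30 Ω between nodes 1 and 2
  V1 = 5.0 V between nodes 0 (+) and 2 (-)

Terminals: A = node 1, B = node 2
Nodal analysis, taking node 2 as the 0 V reference.
Source V1 fixes V_0 = 5 V.
KCL at each unknown node (sum of currents leaving = 0; resistances in Ω):
  Node 1: (V_1 - 5)/150 + (V_1 - 0)/30 = 0
Collecting terms: 0.04 × V_1 = 0.03333  =>  V_1 = 0.8333 V
Power in each resistor, P = (ΔV)²/R:
  P_R1 = (5 - 0.8333)²/150 = 0.1157 W
  P_R2 = (0.8333 - 0)²/30 = 0.02315 W
P_total = P_R1 + P_R2 = 0.1389 W

Final answer: 0.1389 W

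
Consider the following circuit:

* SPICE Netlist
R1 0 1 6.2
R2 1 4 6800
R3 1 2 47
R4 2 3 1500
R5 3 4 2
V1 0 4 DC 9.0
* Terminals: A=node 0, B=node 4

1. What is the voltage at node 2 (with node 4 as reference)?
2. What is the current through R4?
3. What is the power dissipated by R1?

Nodal analysis, taking node 4 as the 0 V reference.
Source V1 fixes V_0 = 9 V.
KCL at each unknown node (sum of currents leaving = 0; resistances in Ω):
  Node 1: (V_1 - 9)/6.2 + (V_1 - 0)/6800 + (V_1 - V_2)/47 = 0
  Node 2: (V_2 - V_1)/47 + (V_2 - V_3)/1500 = 0
  Node 3: (V_3 - V_2)/1500 + (V_3 - 0)/2 = 0
Collecting terms (coefficients in siemens):
  0.1827·V_1 - 0.02128·V_2 = 1.452
  0.02194·V_2 - 0.02128·V_1 - 0.0006667·V_3 = 0
  0.5007·V_3 - 0.0006667·V_2 = 0
Solving these 3 simultaneous equations (Gaussian elimination) gives:
  V_1 = 8.956 V, V_2 = 8.684 V, V_3 = 0.01156 V
Part 1:
  Read off the nodal solution: V_2 = 8.684 V
Part 2:
  I_R4 = (V_2 - V_3)/R4 = (8.684 - 0.01156)/1500 = 0.005782 A
  Magnitude: I_R4 = 0.005782 A
Part 3:
  I_R1 = (V_0 - V_1)/R1 = (9 - 8.956)/6.2 = 0.007099 A
  P_R1 = I_R1² × R1 = (0.007099)² × 6.2 = 0.0003124 W

Final answers:
1. V_2 = 8.684 V
2. I_R4 = 0.005782 A
3. P_R1 = 0.0003124 W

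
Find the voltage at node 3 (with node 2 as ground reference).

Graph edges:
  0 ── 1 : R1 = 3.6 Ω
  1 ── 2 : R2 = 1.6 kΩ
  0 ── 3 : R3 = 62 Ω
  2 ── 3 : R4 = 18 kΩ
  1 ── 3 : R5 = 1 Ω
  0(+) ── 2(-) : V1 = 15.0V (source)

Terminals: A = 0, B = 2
Nodal analysis, taking node 2 as the 0 V reference.
Source V1 fixes V_0 = 15 V.
KCL at each unknown node (sum of currents leaving = 0; resistances in Ω):
  Node 1: (V_1 - 15)/3.6 + (V_1 - 0)/1600 + (V_1 - V_3)/1 = 0
  Node 3: (V_3 - 15)/62 + (V_3 - 0)/18000 + (V_3 - V_1)/1 = 0
Collecting terms (coefficients in siemens):
  1.278·V_1 - 1·V_3 = 4.167
  1.016·V_3 - 1·V_1 = 0.2419
Determinant D = (1.278)(1.016) - (-1)(-1) = 0.2991
V_1 = [(4.167)(1.016) - (-1)(0.2419)]/D = 14.97 V
V_3 = [(1.278)(0.2419) - (4.167)(-1)]/D = 14.97 V
The requested potential is V_3 = 14.97 V.

Final answer: V_3 = 14.97 V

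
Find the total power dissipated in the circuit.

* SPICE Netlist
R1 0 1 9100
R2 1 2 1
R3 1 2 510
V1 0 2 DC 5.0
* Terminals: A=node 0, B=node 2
Nodal analysis, taking node 2 as the 0 V reference.
Source V1 fixes V_0 = 5 V.
KCL at each unknown node (sum of currents leaving = 0; resistances in Ω):
  Node 1: (V_1 - 5)/9100 + (V_1 - 0)/1 + (V_1 - 0)/510 = 0
Collecting terms: 1.002 × V_1 = 0.0005495  =>  V_1 = 0.0005483 V
Power in each resistor, P = (ΔV)²/R:
  P_R1 = (5 - 0.0005483)²/9100 = 0.002747 W
  P_R2 = (0.0005483 - 0)²/1 = 0.0000003006 W
  P_R3 = (0.0005483 - 0)²/510 = 0.0000000005895 W
P_total = P_R1 + P_R2 + P_R3 = 0.002747 W

Final answer: 0.002747 W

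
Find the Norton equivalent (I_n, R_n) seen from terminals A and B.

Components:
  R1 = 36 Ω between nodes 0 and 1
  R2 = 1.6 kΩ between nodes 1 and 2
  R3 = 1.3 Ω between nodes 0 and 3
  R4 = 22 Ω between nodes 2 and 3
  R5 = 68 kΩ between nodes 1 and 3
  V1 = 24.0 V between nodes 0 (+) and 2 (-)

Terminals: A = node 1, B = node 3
Find the Thévenin equivalent first; then I_n = V_th/R_th and R_n = R_th.
Step 1 — V_th is the open-circuit voltage V_A - V_B (nothing connected across the terminals).
Nodal analysis, taking node 2 as the 0 V reference.
Source V1 fixes V_0 = 24 V.
KCL at each unknown node (sum of currents leaving = 0; resistances in Ω):
  Node 1: (V_1 - 24)/36 + (V_1 - 0)/1600 + (V_1 - V_3)/68000 = 0
  Node 3: (V_3 - 24)/1.3 + (V_3 - 0)/22 + (V_3 - V_1)/68000 = 0
Collecting terms (coefficients in siemens):
  0.02842·V_1 - 0.00001471·V_3 = 0.6667
  0.8147·V_3 - 0.00001471·V_1 = 18.46
Determinant D = (0.02842)(0.8147) - (-0.00001471)(-0.00001471) = 0.02315
V_1 = [(0.6667)(0.8147) - (-0.00001471)(18.46)]/D = 23.47 V
V_3 = [(0.02842)(18.46) - (0.6667)(-0.00001471)]/D = 22.66 V
V_th = V_1 - V_3 = 23.47 - 22.66 = 0.8105 V
Step 2 — R_th: zero the source — replace V1 by a short circuit (node 2 merges into node 0) — and find the resistance seen between A (node 1) and B (node 3).
Reduce the network between node 1 (A) and node 3 (B) by series/parallel combination:
  Rp1 = R1 ‖ R2 (parallel, both between nodes 0 and 1) = 1/(1/36 + 1/1600) = 35.21 Ω
  Rp2 = R3 ‖ R4 (parallel, both between nodes 0 and 3) = 1/(1/1.3 + 1/22) = 1.227 Ω
  Rs1 = Rp1 + Rp2 (series, joined only at node 0) = 35.21 + 1.227 = 36.44 Ω
  Rp3 = R5 ‖ Rs1 (parallel, both between nodes 1 and 3) = 1/(1/68000 + 1/36.44) = 36.42 Ω
R_th = 36.42 Ω
I_n = V_th/R_th = 0.8105/36.42 = 0.02226 A, and R_n = R_th = 36.42 Ω

Final answer: I_n = 0.02226 A, R_n = 36.42 Ω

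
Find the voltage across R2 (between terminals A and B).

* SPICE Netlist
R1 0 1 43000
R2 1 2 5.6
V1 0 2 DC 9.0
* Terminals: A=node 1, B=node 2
R1 and R2 are in series across V1 (node 0 → node 1 → node 2), and the output A–B is taken across R2, so this is a voltage divider.
Series current: I = V1/(R1 + R2) = 9/(43000 + 5.6) = 9/43010 = 0.0002093 A
V_R2 = I × R2 = V1 × R2/(R1 + R2) = 9 × 5.6/43010 = 0.001172 V

Final answer: 0.001172 V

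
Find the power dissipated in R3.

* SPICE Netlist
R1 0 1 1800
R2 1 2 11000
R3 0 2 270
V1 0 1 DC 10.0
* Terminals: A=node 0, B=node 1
Nodal analysis, taking node 1 as the 0 V reference.
Source V1 fixes V_0 = 10 V.
KCL at each unknown node (sum of currents leaving = 0; resistances in Ω):
  Node 2: (V_2 - 0)/11000 + (V_2 - 10)/270 = 0
Collecting terms: 0.003795 × V_2 = 0.03704  =>  V_2 = 9.76 V
I_R3 = (V_0 - V_2)/R3 = (10 - 9.76)/270 = 0.0008873 A
P_R3 = I_R3² × R3 = (0.0008873)² × 270 = 0.0002126 W

Final answer: 0.0002126 W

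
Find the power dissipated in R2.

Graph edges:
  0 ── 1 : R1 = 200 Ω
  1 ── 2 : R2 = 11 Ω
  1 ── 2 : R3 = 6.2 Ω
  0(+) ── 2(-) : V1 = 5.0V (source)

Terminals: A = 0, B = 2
Nodal analysis, taking node 2 as the 0 V reference.
Source V1 fixes V_0 = 5 V.
KCL at each unknown node (sum of currents leaving = 0; resistances in Ω):
  Node 1: (V_1 - 5)/200 + (V_1 - 0)/11 + (V_1 - 0)/6.2 = 0
Collecting terms: 0.2572 × V_1 = 0.025  =>  V_1 = 0.0972 V
I_R2 = (V_1 - V_2)/R2 = (0.0972 - 0)/11 = 0.008836 A
P_R2 = I_R2² × R2 = (0.008836)² × 11 = 0.0008589 W

Final answer: 0.0008589 W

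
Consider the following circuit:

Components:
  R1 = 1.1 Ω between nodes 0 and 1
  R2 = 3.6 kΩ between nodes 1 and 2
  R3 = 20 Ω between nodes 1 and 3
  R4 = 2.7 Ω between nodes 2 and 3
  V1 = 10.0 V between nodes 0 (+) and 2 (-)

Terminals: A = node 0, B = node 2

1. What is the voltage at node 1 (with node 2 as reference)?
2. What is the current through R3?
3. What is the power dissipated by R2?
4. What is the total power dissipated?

Nodal analysis, taking node 2 as the 0 V reference.
Source V1 fixes V_0 = 10 V.
KCL at each unknown node (sum of currents leaving = 0; resistances in Ω):
  Node 1: (V_1 - 10)/1.1 + (V_1 - 0)/3600 + (V_1 - V_3)/20 = 0
  Node 3: (V_3 - V_1)/20 + (V_3 - 0)/2.7 = 0
Collecting terms (coefficients in siemens):
  0.9594·V_1 - 0.05·V_3 = 9.091
  0.4204·V_3 - 0.05·V_1 = 0
Determinant D = (0.9594)(0.4204) - (-0.05)(-0.05) = 0.4008
V_1 = [(9.091)(0.4204) - (-0.05)(0)]/D = 9.535 V
V_3 = [(0.9594)(0) - (9.091)(-0.05)]/D = 1.134 V
Part 1:
  Read off the nodal solution: V_1 = 9.535 V
Part 2:
  I_R3 = (V_1 - V_3)/R3 = (9.535 - 1.134)/20 = 0.42 A
  Magnitude: I_R3 = 0.42 A
Part 3:
  I_R2 = (V_1 - V_2)/R2 = (9.535 - 0)/3600 = 0.002649 A
  P_R2 = I_R2² × R2 = (0.002649)² × 3600 = 0.02525 W
Part 4:
  Power in each resistor, P = (ΔV)²/R:
    P_R1 = (10 - 9.535)²/1.1 = 0.1965 W
    P_R2 = (9.535 - 0)²/3600 = 0.02525 W
    P_R3 = (9.535 - 1.134)²/20 = 3.529 W
    P_R4 = (0 - 1.134)²/2.7 = 0.4764 W
  P_total = P_R1 + P_R2 + P_R3 + P_R4 = 4.227 W

Final answers:
1. V_1 = 9.535 V
2. I_R3 = 0.42 A
3. P_R2 = 0.02525 W
4. P_total = 4.227 W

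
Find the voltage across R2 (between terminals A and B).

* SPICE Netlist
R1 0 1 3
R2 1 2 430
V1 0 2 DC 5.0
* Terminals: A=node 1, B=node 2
R1 and R2 are in series across V1 (node 0 → node 1 → node 2), and the output A–B is taken across R2, so this is a voltage divider.
Series current: I = V1/(R1 + R2) = 5/(3 + 430) = 5/433 = 0.01155 A
V_R2 = I × R2 = V1 × R2/(R1 + R2) = 5 × 430/433 = 4.965 V

Final answer: 4.965 V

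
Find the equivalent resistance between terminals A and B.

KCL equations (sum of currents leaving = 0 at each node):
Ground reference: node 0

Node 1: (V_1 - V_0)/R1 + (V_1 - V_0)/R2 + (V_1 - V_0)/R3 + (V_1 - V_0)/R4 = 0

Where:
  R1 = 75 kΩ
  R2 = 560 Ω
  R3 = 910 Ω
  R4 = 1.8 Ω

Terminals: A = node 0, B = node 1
Reduce the network between node 0 (A) and node 1 (B) by series/parallel combination:
  Rp1 = R1 ‖ R2 ‖ R3 ‖ R4 (parallel, all between nodes 0 and 1) = 1/(1/75000 + 1/560 + 1/910 + 1/1.8) = 1.791 Ω
R_eq = 1.791 Ω

Final answer: 1.791 Ω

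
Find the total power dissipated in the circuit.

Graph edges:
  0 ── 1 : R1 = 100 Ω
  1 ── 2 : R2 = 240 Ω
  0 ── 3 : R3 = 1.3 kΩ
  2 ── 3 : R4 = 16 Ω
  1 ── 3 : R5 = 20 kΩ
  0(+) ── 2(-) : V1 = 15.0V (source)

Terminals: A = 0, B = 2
Nodal analysis, taking node 2 as the 0 V reference.
Source V1 fixes V_0 = 15 V.
KCL at each unknown node (sum of currents leaving = 0; resistances in Ω):
  Node 1: (V_1 - 15)/100 + (V_1 - 0)/240 + (V_1 - V_3)/20000 = 0
  Node 3: (V_3 - 15)/1300 + (V_3 - 0)/16 + (V_3 - V_1)/20000 = 0
Collecting terms (coefficients in siemens):
  0.01422·V_1 - 0.00005·V_3 = 0.15
  0.06332·V_3 - 0.00005·V_1 = 0.01154
Determinant D = (0.01422)(0.06332) - (-0.00005)(-0.00005) = 0.0009002
V_1 = [(0.15)(0.06332) - (-0.00005)(0.01154)]/D = 10.55 V
V_3 = [(0.01422)(0.01154) - (0.15)(-0.00005)]/D = 0.1906 V
Power in each resistor, P = (ΔV)²/R:
  P_R1 = (15 - 10.55)²/100 = 0.1979 W
  P_R2 = (10.55 - 0)²/240 = 0.4639 W
  P_R3 = (15 - 0.1906)²/1300 = 0.1687 W
  P_R4 = (0 - 0.1906)²/16 = 0.00227 W
  P_R5 = (10.55 - 0.1906)²/20000 = 0.005368 W
P_total = P_R1 + P_R2 + P_R3 + P_R4 + P_R5 = 0.8381 W

Final answer: 0.8381 W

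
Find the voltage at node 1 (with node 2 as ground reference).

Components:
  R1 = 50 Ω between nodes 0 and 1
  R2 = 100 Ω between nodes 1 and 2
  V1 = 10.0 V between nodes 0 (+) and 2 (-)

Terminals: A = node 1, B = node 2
Nodal analysis, taking node 2 as the 0 V reference.
Source V1 fixes V_0 = 10 V.
KCL at each unknown node (sum of currents leaving = 0; resistances in Ω):
  Node 1: (V_1 - 10)/50 + (V_1 - 0)/100 = 0
Collecting terms: 0.03 × V_1 = 0.2  =>  V_1 = 6.667 V
The requested potential is V_1 = 6.667 V.

Final answer: V_1 = 6.667 V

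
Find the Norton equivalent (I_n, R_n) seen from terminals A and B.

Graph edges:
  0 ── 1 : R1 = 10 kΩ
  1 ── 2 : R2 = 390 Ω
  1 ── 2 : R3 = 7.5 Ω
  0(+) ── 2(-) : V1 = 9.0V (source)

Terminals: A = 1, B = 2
Find the Thévenin equivalent first; then I_n = V_th/R_th and R_n = R_th.
Step 1 — V_th is the open-circuit voltage V_A - V_B (nothing connected across the terminals).
Nodal analysis, taking node 2 as the 0 V reference.
Source V1 fixes V_0 = 9 V.
KCL at each unknown node (sum of currents leaving = 0; resistances in Ω):
  Node 1: (V_1 - 9)/10000 + (V_1 - 0)/390 + (V_1 - 0)/7.5 = 0
Collecting terms: 0.136 × V_1 = 0.0009  =>  V_1 = 0.006618 V
V_th = V_1 - V_2 = 0.006618 - 0 = 0.006618 V
Step 2 — R_th: zero the source — replace V1 by a short circuit (node 2 merges into node 0) — and find the resistance seen between A (node 1) and B (node 0).
Reduce the network between node 1 (A) and node 0 (B) by series/parallel combination:
  Rp1 = R1 ‖ R2 ‖ R3 (parallel, all between nodes 0 and 1) = 1/(1/10000 + 1/390 + 1/7.5) = 7.353 Ω
R_th = 7.353 Ω
I_n = V_th/R_th = 0.006618/7.353 = 0.0009 A, and R_n = R_th = 7.353 Ω

Final answer: I_n = 0.0009 A, R_n = 7.353 Ω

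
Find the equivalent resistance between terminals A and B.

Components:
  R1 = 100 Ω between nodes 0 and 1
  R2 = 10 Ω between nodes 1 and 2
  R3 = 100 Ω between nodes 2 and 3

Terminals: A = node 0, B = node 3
Reduce the network between node 0 (A) and node 3 (B) by series/parallel combination:
  Rs1 = R1 + R2 (series, joined only at node 1) = 100 + 10 = 110 Ω
  Rs2 = R3 + Rs1 (series, joined only at node 2) = 100 + 110 = 210 Ω
R_eq = 210 Ω

Final answer: 210 Ω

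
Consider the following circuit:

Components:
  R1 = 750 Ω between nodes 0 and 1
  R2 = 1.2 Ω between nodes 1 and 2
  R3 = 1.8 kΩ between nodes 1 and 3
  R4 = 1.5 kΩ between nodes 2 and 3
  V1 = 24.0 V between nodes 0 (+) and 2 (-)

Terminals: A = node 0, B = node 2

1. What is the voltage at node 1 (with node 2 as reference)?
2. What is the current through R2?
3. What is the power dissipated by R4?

Nodal analysis, taking node 2 as the 0 V reference.
Source V1 fixes V_0 = 24 V.
KCL at each unknown node (sum of currents leaving = 0; resistances in Ω):
  Node 1: (V_1 - 24)/750 + (V_1 - 0)/1.2 + (V_1 - V_3)/1800 = 0
  Node 3: (V_3 - V_1)/1800 + (V_3 - 0)/1500 = 0
Collecting terms (coefficients in siemens):
  0.8352·V_1 - 0.0005556·V_3 = 0.032
  0.001222·V_3 - 0.0005556·V_1 = 0
Determinant D = (0.8352)(0.001222) - (-0.0005556)(-0.0005556) = 0.001021
V_1 = [(0.032)(0.001222) - (-0.0005556)(0)]/D = 0.03832 V
V_3 = [(0.8352)(0) - (0.032)(-0.0005556)]/D = 0.01742 V
Part 1:
  Read off the nodal solution: V_1 = 0.03832 V
Part 2:
  I_R2 = (V_1 - V_2)/R2 = (0.03832 - 0)/1.2 = 0.03194 A
  Magnitude: I_R2 = 0.03194 A
Part 3:
  I_R4 = (V_2 - V_3)/R4 = (0 - 0.01742)/1500 = -0.00001161 A
  P_R4 = I_R4² × R4 = (-0.00001161)² × 1500 = 0.0000002023 W

Final answers:
1. V_1 = 0.03832 V
2. I_R2 = 0.03194 A
3. P_R4 = 2.023e-07 W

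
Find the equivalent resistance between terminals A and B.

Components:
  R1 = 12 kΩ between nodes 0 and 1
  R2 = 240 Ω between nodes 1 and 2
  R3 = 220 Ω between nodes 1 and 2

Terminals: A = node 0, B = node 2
Reduce the network between node 0 (A) and node 2 (B) by series/parallel combination:
  Rp1 = R2 ‖ R3 (parallel, both between nodes 1 and 2) = 1/(1/240 + 1/220) = 114.8 Ω
  Rs1 = R1 + Rp1 (series, joined only at node 1) = 12000 + 114.8 = 12110 Ω
R_eq = 12.11 kΩ

Final answer: 12.11 kΩ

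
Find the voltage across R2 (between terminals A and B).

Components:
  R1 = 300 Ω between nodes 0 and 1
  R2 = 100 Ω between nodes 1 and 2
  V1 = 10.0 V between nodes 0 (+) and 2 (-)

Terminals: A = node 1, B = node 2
R1 and R2 are in series across V1 (node 0 → node 1 → node 2), and the output A–B is taken across R2, so this is a voltage divider.
Series current: I = V1/(R1 + R2) = 10/(300 + 100) = 10/400 = 0.025 A
V_R2 = I × R2 = V1 × R2/(R1 + R2) = 10 × 100/400 = 2.5 V

Final answer: 2.5 V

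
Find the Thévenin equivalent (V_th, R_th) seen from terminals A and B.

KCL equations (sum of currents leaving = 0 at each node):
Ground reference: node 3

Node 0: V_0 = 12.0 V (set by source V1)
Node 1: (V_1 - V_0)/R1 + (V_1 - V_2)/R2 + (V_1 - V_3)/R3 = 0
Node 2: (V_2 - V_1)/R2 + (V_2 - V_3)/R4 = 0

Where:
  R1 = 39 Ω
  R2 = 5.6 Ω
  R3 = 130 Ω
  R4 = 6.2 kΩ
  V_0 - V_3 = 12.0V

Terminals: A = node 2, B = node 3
Step 1 — V_th is the open-circuit voltage V_A - V_B (nothing connected across the terminals).
Nodal analysis, taking node 3 as the 0 V reference.
Source V1 fixes V_0 = 12 V.
KCL at each unknown node (sum of currents leaving = 0; resistances in Ω):
  Node 1: (V_1 - 12)/39 + (V_1 - V_2)/5.6 + (V_1 - 0)/130 = 0
  Node 2: (V_2 - V_1)/5.6 + (V_2 - 0)/6200 = 0
Collecting terms (coefficients in siemens):
  0.2119·V_1 - 0.1786·V_2 = 0.3077
  0.1787·V_2 - 0.1786·V_1 = 0
Determinant D = (0.2119)(0.1787) - (-0.1786)(-0.1786) = 0.005987
V_1 = [(0.3077)(0.1787) - (-0.1786)(0)]/D = 9.186 V
V_2 = [(0.2119)(0) - (0.3077)(-0.1786)]/D = 9.178 V
V_th = V_2 - V_3 = 9.178 - 0 = 9.178 V
Step 2 — R_th: zero the source — replace V1 by a short circuit (node 3 merges into node 0) — and find the resistance seen between A (node 2) and B (node 0).
Reduce the network between node 2 (A) and node 0 (B) by series/parallel combination:
  Rp1 = R1 ‖ R3 (parallel, both between nodes 0 and 1) = 1/(1/39 + 1/130) = 30 Ω
  Rs1 = R2 + Rp1 (series, joined only at node 1) = 5.6 + 30 = 35.6 Ω
  Rp2 = R4 ‖ Rs1 (parallel, both between nodes 0 and 2) = 1/(1/6200 + 1/35.6) = 35.4 Ω
R_th = 35.4 Ω

Final answer: V_th = 9.178 V, R_th = 35.4 Ω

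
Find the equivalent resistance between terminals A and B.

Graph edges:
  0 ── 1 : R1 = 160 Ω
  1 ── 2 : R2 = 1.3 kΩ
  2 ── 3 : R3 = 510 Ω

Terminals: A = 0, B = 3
Reduce the network between node 0 (A) and node 3 (B) by series/parallel combination:
  Rs1 = R1 + R2 (series, joined only at node 1) = 160 + 1300 = 1460 Ω
  Rs2 = R3 + Rs1 (series, joined only at node 2) = 510 + 1460 = 1970 Ω
R_eq = 1.97 kΩ

Final answer: 1.97 kΩ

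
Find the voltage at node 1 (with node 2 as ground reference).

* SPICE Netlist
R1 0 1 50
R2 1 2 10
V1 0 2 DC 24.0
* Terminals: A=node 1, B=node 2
Nodal analysis, taking node 2 as the 0 V reference.
Source V1 fixes V_0 = 24 V.
KCL at each unknown node (sum of currents leaving = 0; resistances in Ω):
  Node 1: (V_1 - 24)/50 + (V_1 - 0)/10 = 0
Collecting terms: 0.12 × V_1 = 0.48  =>  V_1 = 4 V
The requested potential is V_1 = 4 V.

Final answer: V_1 = 4 V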